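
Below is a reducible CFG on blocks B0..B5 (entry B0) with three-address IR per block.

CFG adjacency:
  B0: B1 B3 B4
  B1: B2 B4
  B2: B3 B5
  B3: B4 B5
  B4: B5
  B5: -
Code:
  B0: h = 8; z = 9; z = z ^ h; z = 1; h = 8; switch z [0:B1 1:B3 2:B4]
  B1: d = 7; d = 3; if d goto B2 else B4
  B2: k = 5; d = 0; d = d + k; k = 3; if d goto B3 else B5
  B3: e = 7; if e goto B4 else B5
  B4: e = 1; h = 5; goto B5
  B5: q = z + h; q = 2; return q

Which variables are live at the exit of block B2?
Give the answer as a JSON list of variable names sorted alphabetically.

Answer: ["h", "z"]

Analysis:
def/use:
  B0: {h,z} / ∅
  B1: {d} / ∅
  B2: {d,k} / ∅
  B3: {e} / ∅
  B4: {e,h} / ∅
  B5: {q} / {h,z}

Backward fixpoint:
  B0: in=∅ out={h,z}
  B1: in={h,z} out={h,z}
  B2: in={h,z} out={h,z}
  B3: in={h,z} out={h,z}
  B4: in={z} out={h,z}
  B5: in={h,z} out=∅

live-out(B2) = ["h", "z"]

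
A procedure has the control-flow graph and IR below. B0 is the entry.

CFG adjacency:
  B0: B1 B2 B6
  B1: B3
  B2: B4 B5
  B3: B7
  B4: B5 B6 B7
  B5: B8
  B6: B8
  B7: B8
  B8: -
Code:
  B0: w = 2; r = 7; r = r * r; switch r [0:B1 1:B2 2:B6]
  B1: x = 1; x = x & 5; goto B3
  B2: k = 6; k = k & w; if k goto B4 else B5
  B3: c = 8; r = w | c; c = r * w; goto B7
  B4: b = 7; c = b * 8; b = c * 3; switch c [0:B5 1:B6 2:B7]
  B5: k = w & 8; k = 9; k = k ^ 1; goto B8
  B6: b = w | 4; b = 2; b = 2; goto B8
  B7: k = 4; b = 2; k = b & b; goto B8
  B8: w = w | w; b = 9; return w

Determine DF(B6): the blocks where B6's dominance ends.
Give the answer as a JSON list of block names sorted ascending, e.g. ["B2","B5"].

Answer: ["B8"]

Analysis:
idom tree: B1←B0 B2←B0 B3←B1 B4←B2 B5←B2 B6←B0 B7←B0 B8←B0
Dom at joins:
  B5: preds {B2,B4}: {B0,B2} ∩ {B0,B2,B4} = {B0,B2}; idom=B2
  B6: preds {B0,B4}: {B0} ∩ {B0,B2,B4} = {B0}; idom=B0
  B7: preds {B3,B4}: {B0,B1,B3} ∩ {B0,B2,B4} = {B0}; idom=B0
  B8: preds {B5,B6,B7}: {B0,B2,B5} ∩ {B0,B6} ∩ {B0,B7} = {B0}; idom=B0

DF derivation:
  B5←B2: walk · to B2
  B5←B4: walk B4 to B2
  B6←B0: walk · to B0
  B6←B4: walk B4→B2 to B0
  B7←B3: walk B3→B1 to B0
  B7←B4: walk B4→B2 to B0
  B8←B5: walk B5→B2 to B0
  B8←B6: walk B6 to B0
  B8←B7: walk B7 to B0
  DF(B0)=∅
  DF(B1)={B7}
  DF(B2)={B6,B7,B8}
  DF(B3)={B7}
  DF(B4)={B5,B6,B7}
  DF(B5)={B8}
  DF(B6)={B8}
  DF(B7)={B8}
  DF(B8)=∅

DF(B6) = ["B8"]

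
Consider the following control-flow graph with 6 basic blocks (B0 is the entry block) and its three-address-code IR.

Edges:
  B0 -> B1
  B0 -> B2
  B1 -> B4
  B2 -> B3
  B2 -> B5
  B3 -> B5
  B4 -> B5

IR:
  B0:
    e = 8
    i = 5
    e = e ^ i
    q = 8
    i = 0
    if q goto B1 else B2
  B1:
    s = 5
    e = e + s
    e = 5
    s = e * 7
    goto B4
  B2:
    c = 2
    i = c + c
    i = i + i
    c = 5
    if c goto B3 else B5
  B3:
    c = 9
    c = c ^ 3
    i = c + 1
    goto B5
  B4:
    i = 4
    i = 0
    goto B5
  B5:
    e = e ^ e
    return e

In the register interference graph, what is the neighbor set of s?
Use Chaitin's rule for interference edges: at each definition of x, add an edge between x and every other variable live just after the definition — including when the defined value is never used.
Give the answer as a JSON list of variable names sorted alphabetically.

Answer: ["e"]

Working:
Per-block:
  B0: def={e,i,q} ue=∅
  B1: def={e,s} ue={e}
  B2: def={c,i} ue=∅
  B3: def={c,i} ue=∅
  B4: def={i} ue=∅
  B5: def={e} ue={e}

Backward fixpoint:
  live B0: ∅→{e}
  live B1: {e}→{e}
  live B2: {e}→{e}
  live B3: {e}→{e}
  live B4: {e}→{e}
  live B5: {e}→∅

Interfere edges:
  c — {e}
  e — {c,i,q,s}
  i — {e,q}
  q — {e,i}
  s — {e}

N(s) = ["e"]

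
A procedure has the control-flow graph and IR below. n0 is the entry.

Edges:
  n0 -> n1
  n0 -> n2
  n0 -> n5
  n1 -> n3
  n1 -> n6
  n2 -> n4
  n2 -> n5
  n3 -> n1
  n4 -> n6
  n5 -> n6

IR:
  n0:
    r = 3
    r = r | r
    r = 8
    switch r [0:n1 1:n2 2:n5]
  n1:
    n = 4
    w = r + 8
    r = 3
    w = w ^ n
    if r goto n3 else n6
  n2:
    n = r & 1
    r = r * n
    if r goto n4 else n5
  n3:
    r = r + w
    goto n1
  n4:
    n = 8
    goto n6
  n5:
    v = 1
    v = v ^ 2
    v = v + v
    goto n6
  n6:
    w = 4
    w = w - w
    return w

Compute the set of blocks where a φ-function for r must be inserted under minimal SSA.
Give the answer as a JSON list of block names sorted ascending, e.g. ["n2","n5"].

Answer: ["n1", "n5", "n6"]

Derivation:
idom tree: n1←n0 n2←n0 n3←n1 n4←n2 n5←n0 n6←n0
Dom at joins:
  n1: preds {n0,n3}: {n0} ∩ {n0,n1,n3} = {n0}; idom=n0
  n5: preds {n0,n2}: {n0} ∩ {n0,n2} = {n0}; idom=n0
  n6: preds {n1,n4,n5}: {n0,n1} ∩ {n0,n2,n4} ∩ {n0,n5} = {n0}; idom=n0

DF walk-up:
  join n1 pred n0: · stop@n0
  join n1 pred n3: n3→n1 stop@n0
  join n5 pred n0: · stop@n0
  join n5 pred n2: n2 stop@n0
  join n6 pred n1: n1 stop@n0
  join n6 pred n4: n4→n2 stop@n0
  join n6 pred n5: n5 stop@n0
  n0 → ∅
  n1 → {n1,n6}
  n2 → {n5,n6}
  n3 → {n1}
  n4 → {n6}
  n5 → {n6}
  n6 → ∅

φ for r: defs {n0,n1,n2,n3}
  DF⁺ = {n1,n5,n6}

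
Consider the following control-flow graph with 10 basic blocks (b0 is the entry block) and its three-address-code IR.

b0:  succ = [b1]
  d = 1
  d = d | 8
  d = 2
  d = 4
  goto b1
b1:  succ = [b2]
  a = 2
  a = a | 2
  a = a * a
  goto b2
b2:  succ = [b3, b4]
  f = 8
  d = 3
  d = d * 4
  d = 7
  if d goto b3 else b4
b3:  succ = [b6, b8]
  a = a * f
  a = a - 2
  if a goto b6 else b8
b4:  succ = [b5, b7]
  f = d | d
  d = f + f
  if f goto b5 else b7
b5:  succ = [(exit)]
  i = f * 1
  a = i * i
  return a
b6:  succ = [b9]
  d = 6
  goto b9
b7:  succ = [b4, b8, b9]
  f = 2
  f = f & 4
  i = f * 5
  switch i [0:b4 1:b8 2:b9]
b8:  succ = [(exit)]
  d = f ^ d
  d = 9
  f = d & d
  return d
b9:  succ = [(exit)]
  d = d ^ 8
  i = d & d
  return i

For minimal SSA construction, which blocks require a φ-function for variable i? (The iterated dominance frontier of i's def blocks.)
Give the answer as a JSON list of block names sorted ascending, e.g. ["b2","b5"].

Answer: ["b4", "b8", "b9"]

Working:
idom tree: b1←b0 b2←b1 b3←b2 b4←b2 b5←b4 b6←b3 b7←b4 b8←b2 b9←b2
Dom at joins:
  b4: preds {b2,b7}: {b0,b1,b2} ∩ {b0,b1,b2,b4,b7} = {b0,b1,b2}; idom=b2
  b8: preds {b3,b7}: {b0,b1,b2,b3} ∩ {b0,b1,b2,b4,b7} = {b0,b1,b2}; idom=b2
  b9: preds {b6,b7}: {b0,b1,b2,b3,b6} ∩ {b0,b1,b2,b4,b7} = {b0,b1,b2}; idom=b2

Frontier:
  join b4 pred b2: · stop@b2
  join b4 pred b7: b7→b4 stop@b2
  join b8 pred b3: b3 stop@b2
  join b8 pred b7: b7→b4 stop@b2
  join b9 pred b6: b6→b3 stop@b2
  join b9 pred b7: b7→b4 stop@b2
  DF(b0)=∅
  DF(b1)=∅
  DF(b2)=∅
  DF(b3)={b8,b9}
  DF(b4)={b4,b8,b9}
  DF(b5)=∅
  DF(b6)={b9}
  DF(b7)={b4,b8,b9}
  DF(b8)=∅
  DF(b9)=∅

φ for i: defs {b5,b7,b9}
  DF⁺ = {b4,b8,b9}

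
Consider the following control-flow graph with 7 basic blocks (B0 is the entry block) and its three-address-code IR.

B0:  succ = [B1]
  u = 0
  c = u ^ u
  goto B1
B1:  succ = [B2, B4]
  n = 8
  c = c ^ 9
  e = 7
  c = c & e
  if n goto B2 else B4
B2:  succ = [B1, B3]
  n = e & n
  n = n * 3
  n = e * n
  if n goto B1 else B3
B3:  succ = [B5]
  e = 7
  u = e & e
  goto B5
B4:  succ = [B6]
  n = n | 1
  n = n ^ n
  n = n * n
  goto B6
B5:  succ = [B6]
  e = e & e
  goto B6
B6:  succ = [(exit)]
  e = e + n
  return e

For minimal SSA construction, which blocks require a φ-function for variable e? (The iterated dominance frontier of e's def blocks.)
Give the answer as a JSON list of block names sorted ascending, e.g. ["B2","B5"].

idom tree: B1←B0 B2←B1 B3←B2 B4←B1 B5←B3 B6←B1
Join-block Dom:
  B1: preds {B0,B2}: {B0} ∩ {B0,B1,B2} = {B0}; idom=B0
  B6: preds {B4,B5}: {B0,B1,B4} ∩ {B0,B1,B2,B3,B5} = {B0,B1}; idom=B1

Frontier:
  join B1 pred B0: · stop@B0
  join B1 pred B2: B2→B1 stop@B0
  join B6 pred B4: B4 stop@B1
  join B6 pred B5: B5→B3→B2 stop@B1
  B0 → ∅
  B1 → {B1}
  B2 → {B1,B6}
  B3 → {B6}
  B4 → {B6}
  B5 → {B6}
  B6 → ∅

φ for e: defs {B1,B3,B5,B6}
  DF⁺ = {B1,B6}

Answer: ["B1", "B6"]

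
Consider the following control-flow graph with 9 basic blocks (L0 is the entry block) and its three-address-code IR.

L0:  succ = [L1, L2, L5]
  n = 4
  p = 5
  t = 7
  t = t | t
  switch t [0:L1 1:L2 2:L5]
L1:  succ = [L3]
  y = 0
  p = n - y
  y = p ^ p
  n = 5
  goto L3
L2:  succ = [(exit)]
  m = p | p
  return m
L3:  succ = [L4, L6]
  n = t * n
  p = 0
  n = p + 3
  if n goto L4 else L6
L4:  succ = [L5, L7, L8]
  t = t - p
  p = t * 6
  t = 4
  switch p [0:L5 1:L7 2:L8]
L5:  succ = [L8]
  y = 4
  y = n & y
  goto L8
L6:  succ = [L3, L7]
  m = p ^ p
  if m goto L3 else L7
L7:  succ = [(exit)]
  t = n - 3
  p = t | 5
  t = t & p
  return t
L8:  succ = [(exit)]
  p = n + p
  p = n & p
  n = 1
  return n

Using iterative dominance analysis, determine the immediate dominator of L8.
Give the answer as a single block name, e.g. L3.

Answer: L0

Working:
idom tree: L1←L0 L2←L0 L3←L1 L4←L3 L5←L0 L6←L3 L7←L3 L8←L0
Dom∩ at merges:
  L3: preds {L1,L6}: {L0,L1} ∩ {L0,L1,L3,L6} = {L0,L1}; idom=L1
  L5: preds {L0,L4}: {L0} ∩ {L0,L1,L3,L4} = {L0}; idom=L0
  L7: preds {L4,L6}: {L0,L1,L3,L4} ∩ {L0,L1,L3,L6} = {L0,L1,L3}; idom=L3
  L8: preds {L4,L5}: {L0,L1,L3,L4} ∩ {L0,L5} = {L0}; idom=L0

idom(L8) = L0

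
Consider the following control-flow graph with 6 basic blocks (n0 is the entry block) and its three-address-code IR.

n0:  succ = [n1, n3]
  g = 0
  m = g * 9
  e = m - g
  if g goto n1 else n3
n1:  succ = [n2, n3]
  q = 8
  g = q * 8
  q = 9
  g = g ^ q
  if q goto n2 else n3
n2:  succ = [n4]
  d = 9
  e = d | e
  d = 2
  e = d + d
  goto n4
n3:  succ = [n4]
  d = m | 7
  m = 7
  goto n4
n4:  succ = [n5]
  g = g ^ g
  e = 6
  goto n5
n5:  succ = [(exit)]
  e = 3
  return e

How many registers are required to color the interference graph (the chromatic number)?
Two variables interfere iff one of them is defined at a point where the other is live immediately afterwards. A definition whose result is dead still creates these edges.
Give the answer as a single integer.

Answer: 4

Derivation:
Block summaries:
  n0: def={e,g,m} ue=∅
  n1: def={g,q} ue=∅
  n2: def={d,e} ue={e}
  n3: def={d,m} ue={m}
  n4: def={e,g} ue={g}
  n5: def={e} ue=∅

Backward fixpoint:
  n0 li=∅ lo={e,g,m}
  n1 li={e,m} lo={e,g,m}
  n2 li={e,g} lo={g}
  n3 li={g,m} lo={g}
  n4 li={g} lo=∅
  n5 li=∅ lo=∅

Interfere edges:
  d: {e,g}
  e: {d,g,m,q}
  g: {d,e,m,q}
  m: {e,g,q}
  q: {e,g,m}

Chromatic number:
  lower bound: {e,g,m,q} mutually conflict ⇒ χ ≥ 4
  assign d→r2 e→r0 g→r1 m→r2 q→r3 — no edge inside a register ⇒ χ ≤ 4
  χ = 4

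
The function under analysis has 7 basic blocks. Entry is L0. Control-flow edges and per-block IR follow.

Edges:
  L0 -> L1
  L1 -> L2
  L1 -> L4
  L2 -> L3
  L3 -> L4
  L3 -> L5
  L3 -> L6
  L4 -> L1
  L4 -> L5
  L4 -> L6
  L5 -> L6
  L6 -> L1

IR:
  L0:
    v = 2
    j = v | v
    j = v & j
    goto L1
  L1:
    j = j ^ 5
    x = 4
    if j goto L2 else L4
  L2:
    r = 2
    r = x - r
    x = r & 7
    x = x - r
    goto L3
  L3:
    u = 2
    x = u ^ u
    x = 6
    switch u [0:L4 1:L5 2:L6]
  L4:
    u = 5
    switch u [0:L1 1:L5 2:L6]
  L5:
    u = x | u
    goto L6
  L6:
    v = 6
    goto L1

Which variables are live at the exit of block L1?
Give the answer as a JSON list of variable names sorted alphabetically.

Answer: ["j", "x"]

Derivation:
Block summaries:
  L0: {j,v} / ∅
  L1: {j,x} / {j}
  L2: {r,x} / {x}
  L3: {u,x} / ∅
  L4: {u} / ∅
  L5: {u} / {u,x}
  L6: {v} / ∅

Backward fixpoint:
  live L0: ∅→{j}
  live L1: {j}→{j,x}
  live L2: {j,x}→{j}
  live L3: {j}→{j,u,x}
  live L4: {j,x}→{j,u,x}
  live L5: {j,u,x}→{j}
  live L6: {j}→{j}

live-out(L1) = ["j", "x"]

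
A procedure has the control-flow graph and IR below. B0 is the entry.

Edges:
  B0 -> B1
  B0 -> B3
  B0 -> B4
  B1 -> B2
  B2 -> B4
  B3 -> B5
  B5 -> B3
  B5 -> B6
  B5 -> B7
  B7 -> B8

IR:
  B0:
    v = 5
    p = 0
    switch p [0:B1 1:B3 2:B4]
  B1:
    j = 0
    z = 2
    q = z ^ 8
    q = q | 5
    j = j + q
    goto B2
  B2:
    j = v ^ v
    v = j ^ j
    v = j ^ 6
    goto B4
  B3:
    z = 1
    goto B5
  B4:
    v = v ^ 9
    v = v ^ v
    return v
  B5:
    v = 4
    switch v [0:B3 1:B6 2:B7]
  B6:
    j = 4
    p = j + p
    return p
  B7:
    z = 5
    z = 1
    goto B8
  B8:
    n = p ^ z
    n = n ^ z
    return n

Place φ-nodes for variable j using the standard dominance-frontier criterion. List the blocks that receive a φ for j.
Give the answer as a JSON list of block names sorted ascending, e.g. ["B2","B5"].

idom tree: B1←B0 B2←B1 B3←B0 B4←B0 B5←B3 B6←B5 B7←B5 B8←B7
Dom at joins:
  B3: preds {B0,B5}: {B0} ∩ {B0,B3,B5} = {B0}; idom=B0
  B4: preds {B0,B2}: {B0} ∩ {B0,B1,B2} = {B0}; idom=B0

DF derivation:
  join B3 pred B0: · stop@B0
  join B3 pred B5: B5→B3 stop@B0
  join B4 pred B0: · stop@B0
  join B4 pred B2: B2→B1 stop@B0
  B0: DF=∅
  B1: DF={B4}
  B2: DF={B4}
  B3: DF={B3}
  B4: DF=∅
  B5: DF={B3}
  B6: DF=∅
  B7: DF=∅
  B8: DF=∅

φ for j: defs {B1,B2,B6}
  DF⁺ = {B4}

Answer: ["B4"]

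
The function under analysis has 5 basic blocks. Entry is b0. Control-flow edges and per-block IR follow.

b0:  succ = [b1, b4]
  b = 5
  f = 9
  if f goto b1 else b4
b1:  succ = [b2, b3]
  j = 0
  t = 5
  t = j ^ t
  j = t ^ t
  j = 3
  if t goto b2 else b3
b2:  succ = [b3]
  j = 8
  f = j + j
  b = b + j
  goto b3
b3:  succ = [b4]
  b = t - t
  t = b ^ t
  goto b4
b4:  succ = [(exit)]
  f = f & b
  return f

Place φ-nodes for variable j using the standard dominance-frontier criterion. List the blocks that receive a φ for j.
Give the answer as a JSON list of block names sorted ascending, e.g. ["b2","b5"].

idom tree: b1←b0 b2←b1 b3←b1 b4←b0
Join-block Dom:
  b3: preds {b1,b2}: {b0,b1} ∩ {b0,b1,b2} = {b0,b1}; idom=b1
  b4: preds {b0,b3}: {b0} ∩ {b0,b1,b3} = {b0}; idom=b0

DF derivation:
  join b3 pred b1: · stop@b1
  join b3 pred b2: b2 stop@b1
  join b4 pred b0: · stop@b0
  join b4 pred b3: b3→b1 stop@b0
  DF(b0)=∅
  DF(b1)={b4}
  DF(b2)={b3}
  DF(b3)={b4}
  DF(b4)=∅

φ for j: defs {b1,b2}
  DF⁺ = {b3,b4}

Answer: ["b3", "b4"]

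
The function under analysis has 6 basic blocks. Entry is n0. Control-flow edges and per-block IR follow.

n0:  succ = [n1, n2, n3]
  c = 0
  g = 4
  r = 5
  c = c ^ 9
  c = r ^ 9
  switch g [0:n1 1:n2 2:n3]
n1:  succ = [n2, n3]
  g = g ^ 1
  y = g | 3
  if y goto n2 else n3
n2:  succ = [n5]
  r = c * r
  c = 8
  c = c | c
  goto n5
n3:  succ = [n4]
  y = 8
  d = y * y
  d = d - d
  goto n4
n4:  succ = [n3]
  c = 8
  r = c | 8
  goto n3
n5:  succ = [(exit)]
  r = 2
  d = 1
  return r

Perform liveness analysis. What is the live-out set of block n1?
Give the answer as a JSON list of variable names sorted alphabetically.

Answer: ["c", "r"]

Analysis:
Per-block:
  n0 def {c,g,r} use ∅
  n1 def {g,y} use {g}
  n2 def {c,r} use {c,r}
  n3 def {d,y} use ∅
  n4 def {c,r} use ∅
  n5 def {d,r} use ∅

Backward fixpoint:
  live n0: ∅→{c,g,r}
  live n1: {c,g,r}→{c,r}
  live n2: {c,r}→∅
  live n3: ∅→∅
  live n4: ∅→∅
  live n5: ∅→∅

live-out(n1) = ["c", "r"]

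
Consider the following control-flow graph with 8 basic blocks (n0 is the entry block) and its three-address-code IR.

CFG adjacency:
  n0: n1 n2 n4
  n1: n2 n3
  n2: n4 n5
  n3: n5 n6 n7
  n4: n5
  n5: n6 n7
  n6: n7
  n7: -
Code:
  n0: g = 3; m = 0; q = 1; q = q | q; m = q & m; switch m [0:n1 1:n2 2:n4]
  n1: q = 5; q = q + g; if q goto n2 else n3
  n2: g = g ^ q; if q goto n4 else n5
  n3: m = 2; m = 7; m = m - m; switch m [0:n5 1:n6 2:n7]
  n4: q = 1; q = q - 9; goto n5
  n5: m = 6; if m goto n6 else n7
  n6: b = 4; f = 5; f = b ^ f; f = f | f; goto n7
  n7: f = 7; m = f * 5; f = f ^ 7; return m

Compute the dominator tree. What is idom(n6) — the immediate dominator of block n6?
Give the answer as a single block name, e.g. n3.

idom tree: n1←n0 n2←n0 n3←n1 n4←n0 n5←n0 n6←n0 n7←n0
Dom at joins:
  n2: preds {n0,n1}: {n0} ∩ {n0,n1} = {n0}; idom=n0
  n4: preds {n0,n2}: {n0} ∩ {n0,n2} = {n0}; idom=n0
  n5: preds {n2,n3,n4}: {n0,n2} ∩ {n0,n1,n3} ∩ {n0,n4} = {n0}; idom=n0
  n6: preds {n3,n5}: {n0,n1,n3} ∩ {n0,n5} = {n0}; idom=n0
  n7: preds {n3,n5,n6}: {n0,n1,n3} ∩ {n0,n5} ∩ {n0,n6} = {n0}; idom=n0

idom(n6) = n0

Answer: n0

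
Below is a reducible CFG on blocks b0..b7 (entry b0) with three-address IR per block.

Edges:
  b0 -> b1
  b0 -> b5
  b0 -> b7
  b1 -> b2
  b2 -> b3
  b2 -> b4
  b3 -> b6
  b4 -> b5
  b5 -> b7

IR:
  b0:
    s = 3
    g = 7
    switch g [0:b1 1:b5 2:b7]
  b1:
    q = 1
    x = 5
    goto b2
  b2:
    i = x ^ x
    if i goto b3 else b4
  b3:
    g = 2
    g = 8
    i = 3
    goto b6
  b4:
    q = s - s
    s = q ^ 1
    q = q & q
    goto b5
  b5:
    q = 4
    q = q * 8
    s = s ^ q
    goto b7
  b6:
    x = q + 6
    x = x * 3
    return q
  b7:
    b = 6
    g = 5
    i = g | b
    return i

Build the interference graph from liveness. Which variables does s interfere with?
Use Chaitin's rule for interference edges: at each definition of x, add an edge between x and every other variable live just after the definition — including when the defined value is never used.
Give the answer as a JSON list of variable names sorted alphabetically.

Answer: ["g", "i", "q", "x"]

Derivation:
Per-block:
  b0 def {g,s} use ∅
  b1 def {q,x} use ∅
  b2 def {i} use {x}
  b3 def {g,i} use ∅
  b4 def {q,s} use {s}
  b5 def {q,s} use {s}
  b6 def {x} use {q}
  b7 def {b,g,i} use ∅

Live sets:
  b0: in=∅ out={s}
  b1: in={s} out={q,s,x}
  b2: in={q,s,x} out={q,s}
  b3: in={q} out={q}
  b4: in={s} out={s}
  b5: in={s} out=∅
  b6: in={q} out=∅
  b7: in=∅ out=∅

Interfere edges:
  b: {g}
  g: {b,q,s}
  i: {q,s}
  q: {g,i,s,x}
  s: {g,i,q,x}
  x: {q,s}

N(s) = ["g", "i", "q", "x"]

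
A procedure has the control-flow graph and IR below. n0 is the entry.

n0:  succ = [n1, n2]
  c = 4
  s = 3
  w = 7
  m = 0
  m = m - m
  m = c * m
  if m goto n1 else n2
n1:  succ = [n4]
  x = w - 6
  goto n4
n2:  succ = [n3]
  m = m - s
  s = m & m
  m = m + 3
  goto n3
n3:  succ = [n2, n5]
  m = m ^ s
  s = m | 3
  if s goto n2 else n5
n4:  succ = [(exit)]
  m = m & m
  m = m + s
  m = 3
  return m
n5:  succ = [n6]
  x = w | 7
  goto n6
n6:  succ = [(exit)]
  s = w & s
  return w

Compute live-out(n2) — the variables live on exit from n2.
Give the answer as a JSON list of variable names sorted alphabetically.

def/use:
  n0: {c,m,s,w} / ∅
  n1: {x} / {w}
  n2: {m,s} / {m,s}
  n3: {m,s} / {m,s}
  n4: {m} / {m,s}
  n5: {x} / {w}
  n6: {s} / {s,w}

Live sets:
  live n0: ∅→{m,s,w}
  live n1: {m,s,w}→{m,s}
  live n2: {m,s,w}→{m,s,w}
  live n3: {m,s,w}→{m,s,w}
  live n4: {m,s}→∅
  live n5: {s,w}→{s,w}
  live n6: {s,w}→∅

live-out(n2) = ["m", "s", "w"]

Answer: ["m", "s", "w"]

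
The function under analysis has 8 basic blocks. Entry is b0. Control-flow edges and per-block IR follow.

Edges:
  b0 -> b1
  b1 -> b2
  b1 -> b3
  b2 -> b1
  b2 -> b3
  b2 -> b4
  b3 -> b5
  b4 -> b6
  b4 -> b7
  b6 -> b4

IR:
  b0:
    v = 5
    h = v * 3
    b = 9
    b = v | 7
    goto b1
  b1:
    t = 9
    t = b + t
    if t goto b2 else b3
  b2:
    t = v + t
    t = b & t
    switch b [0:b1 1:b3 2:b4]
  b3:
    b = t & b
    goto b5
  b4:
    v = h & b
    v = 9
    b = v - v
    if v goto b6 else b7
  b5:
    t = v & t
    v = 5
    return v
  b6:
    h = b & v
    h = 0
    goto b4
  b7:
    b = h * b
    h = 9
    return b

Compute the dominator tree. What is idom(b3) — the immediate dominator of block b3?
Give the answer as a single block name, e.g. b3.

Answer: b1

Working:
idom tree: b1←b0 b2←b1 b3←b1 b4←b2 b5←b3 b6←b4 b7←b4
Dom at joins:
  b1: preds {b0,b2}: {b0} ∩ {b0,b1,b2} = {b0}; idom=b0
  b3: preds {b1,b2}: {b0,b1} ∩ {b0,b1,b2} = {b0,b1}; idom=b1
  b4: preds {b2,b6}: {b0,b1,b2} ∩ {b0,b1,b2,b4,b6} = {b0,b1,b2}; idom=b2

idom(b3) = b1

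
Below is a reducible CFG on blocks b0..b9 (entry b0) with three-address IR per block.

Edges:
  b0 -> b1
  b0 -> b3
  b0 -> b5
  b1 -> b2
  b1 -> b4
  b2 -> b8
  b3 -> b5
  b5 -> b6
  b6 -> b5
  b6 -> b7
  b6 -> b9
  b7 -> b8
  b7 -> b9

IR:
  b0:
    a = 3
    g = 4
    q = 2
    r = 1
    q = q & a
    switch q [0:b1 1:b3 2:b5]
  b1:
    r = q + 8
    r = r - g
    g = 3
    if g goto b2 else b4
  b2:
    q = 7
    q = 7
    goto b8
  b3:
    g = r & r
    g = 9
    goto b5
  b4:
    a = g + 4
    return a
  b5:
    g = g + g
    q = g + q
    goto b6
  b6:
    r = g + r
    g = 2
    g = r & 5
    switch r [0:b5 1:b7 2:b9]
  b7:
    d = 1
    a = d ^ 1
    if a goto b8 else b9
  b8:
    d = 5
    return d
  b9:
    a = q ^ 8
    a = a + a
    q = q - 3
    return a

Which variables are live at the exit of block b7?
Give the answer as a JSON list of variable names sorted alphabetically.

Answer: ["q"]

Working:
Per-block:
  b0: {a,g,q,r} / ∅
  b1: {g,r} / {g,q}
  b2: {q} / ∅
  b3: {g} / {r}
  b4: {a} / {g}
  b5: {g,q} / {g,q}
  b6: {g,r} / {g,r}
  b7: {a,d} / ∅
  b8: {d} / ∅
  b9: {a,q} / {q}

Live sets:
  live b0: ∅→{g,q,r}
  live b1: {g,q}→{g}
  live b2: ∅→∅
  live b3: {q,r}→{g,q,r}
  live b4: {g}→∅
  live b5: {g,q,r}→{g,q,r}
  live b6: {g,q,r}→{g,q,r}
  live b7: {q}→{q}
  live b8: ∅→∅
  live b9: {q}→∅

live-out(b7) = ["q"]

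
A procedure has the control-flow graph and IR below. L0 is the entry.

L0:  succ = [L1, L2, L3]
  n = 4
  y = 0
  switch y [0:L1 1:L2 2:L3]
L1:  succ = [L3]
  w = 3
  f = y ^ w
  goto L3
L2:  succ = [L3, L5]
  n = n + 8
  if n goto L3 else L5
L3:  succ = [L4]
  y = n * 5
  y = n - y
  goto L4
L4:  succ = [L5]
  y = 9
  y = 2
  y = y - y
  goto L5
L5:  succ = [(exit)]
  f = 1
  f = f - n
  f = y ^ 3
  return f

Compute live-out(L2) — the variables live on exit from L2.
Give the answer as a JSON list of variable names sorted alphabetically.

Per-block:
  L0: {n,y} / ∅
  L1: {f,w} / {y}
  L2: {n} / {n}
  L3: {y} / {n}
  L4: {y} / ∅
  L5: {f} / {n,y}

Backward fixpoint:
  live L0: ∅→{n,y}
  live L1: {n,y}→{n}
  live L2: {n,y}→{n,y}
  live L3: {n}→{n}
  live L4: {n}→{n,y}
  live L5: {n,y}→∅

live-out(L2) = ["n", "y"]

Answer: ["n", "y"]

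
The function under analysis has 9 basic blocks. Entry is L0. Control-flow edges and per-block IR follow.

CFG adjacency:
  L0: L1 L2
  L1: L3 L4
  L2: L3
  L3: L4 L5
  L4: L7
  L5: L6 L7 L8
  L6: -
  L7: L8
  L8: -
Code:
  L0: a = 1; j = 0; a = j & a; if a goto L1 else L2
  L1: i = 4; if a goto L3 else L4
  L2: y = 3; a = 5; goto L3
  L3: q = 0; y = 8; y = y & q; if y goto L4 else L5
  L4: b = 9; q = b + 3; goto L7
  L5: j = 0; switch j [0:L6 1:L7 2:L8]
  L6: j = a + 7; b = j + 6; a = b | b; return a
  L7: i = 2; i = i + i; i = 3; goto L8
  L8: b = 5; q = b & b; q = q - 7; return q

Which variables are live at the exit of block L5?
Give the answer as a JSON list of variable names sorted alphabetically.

def/use:
  L0: {a,j} / ∅
  L1: {i} / {a}
  L2: {a,y} / ∅
  L3: {q,y} / ∅
  L4: {b,q} / ∅
  L5: {j} / ∅
  L6: {a,b,j} / {a}
  L7: {i} / ∅
  L8: {b,q} / ∅

Liveness:
  L0 li=∅ lo={a}
  L1 li={a} lo={a}
  L2 li=∅ lo={a}
  L3 li={a} lo={a}
  L4 li=∅ lo=∅
  L5 li={a} lo={a}
  L6 li={a} lo=∅
  L7 li=∅ lo=∅
  L8 li=∅ lo=∅

live-out(L5) = ["a"]

Answer: ["a"]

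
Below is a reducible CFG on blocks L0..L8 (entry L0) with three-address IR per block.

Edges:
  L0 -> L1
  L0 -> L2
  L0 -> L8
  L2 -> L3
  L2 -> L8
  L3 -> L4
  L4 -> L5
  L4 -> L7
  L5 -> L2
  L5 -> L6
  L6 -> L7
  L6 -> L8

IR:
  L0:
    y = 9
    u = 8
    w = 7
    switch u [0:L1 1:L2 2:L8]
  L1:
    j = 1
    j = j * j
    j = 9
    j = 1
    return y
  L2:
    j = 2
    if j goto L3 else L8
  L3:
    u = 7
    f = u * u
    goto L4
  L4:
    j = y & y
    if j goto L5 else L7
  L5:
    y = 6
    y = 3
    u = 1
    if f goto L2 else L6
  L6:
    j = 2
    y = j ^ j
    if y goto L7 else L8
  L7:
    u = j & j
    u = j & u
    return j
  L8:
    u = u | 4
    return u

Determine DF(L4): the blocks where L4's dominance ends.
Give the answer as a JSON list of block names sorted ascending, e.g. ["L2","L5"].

Answer: ["L2", "L8"]

Working:
idom tree: L1←L0 L2←L0 L3←L2 L4←L3 L5←L4 L6←L5 L7←L4 L8←L0
Dom∩ at merges:
  L2: preds {L0,L5}: {L0} ∩ {L0,L2,L3,L4,L5} = {L0}; idom=L0
  L7: preds {L4,L6}: {L0,L2,L3,L4} ∩ {L0,L2,L3,L4,L5,L6} = {L0,L2,L3,L4}; idom=L4
  L8: preds {L0,L2,L6}: {L0} ∩ {L0,L2} ∩ {L0,L2,L3,L4,L5,L6} = {L0}; idom=L0

Frontier:
  L2←L0: walk · to L0
  L2←L5: walk L5→L4→L3→L2 to L0
  L7←L4: walk · to L4
  L7←L6: walk L6→L5 to L4
  L8←L0: walk · to L0
  L8←L2: walk L2 to L0
  L8←L6: walk L6→L5→L4→L3→L2 to L0
  L0 → ∅
  L1 → ∅
  L2 → {L2,L8}
  L3 → {L2,L8}
  L4 → {L2,L8}
  L5 → {L2,L7,L8}
  L6 → {L7,L8}
  L7 → ∅
  L8 → ∅

DF(L4) = ["L2", "L8"]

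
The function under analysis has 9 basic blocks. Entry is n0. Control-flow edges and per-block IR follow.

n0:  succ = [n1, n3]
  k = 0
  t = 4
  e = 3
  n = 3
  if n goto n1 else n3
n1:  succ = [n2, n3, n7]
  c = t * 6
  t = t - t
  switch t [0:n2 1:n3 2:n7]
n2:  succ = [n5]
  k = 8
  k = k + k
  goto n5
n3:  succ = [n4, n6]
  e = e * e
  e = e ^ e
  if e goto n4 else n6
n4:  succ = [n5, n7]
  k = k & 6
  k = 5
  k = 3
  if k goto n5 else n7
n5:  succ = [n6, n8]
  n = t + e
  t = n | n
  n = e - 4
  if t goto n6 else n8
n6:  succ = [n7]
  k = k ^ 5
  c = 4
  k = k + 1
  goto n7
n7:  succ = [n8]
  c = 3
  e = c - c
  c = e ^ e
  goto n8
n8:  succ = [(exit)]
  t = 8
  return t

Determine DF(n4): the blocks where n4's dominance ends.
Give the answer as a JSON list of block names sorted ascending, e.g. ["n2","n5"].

Answer: ["n5", "n7"]

Working:
idom tree: n1←n0 n2←n1 n3←n0 n4←n3 n5←n0 n6←n0 n7←n0 n8←n0
Dom∩ at merges:
  n3: preds {n0,n1}: {n0} ∩ {n0,n1} = {n0}; idom=n0
  n5: preds {n2,n4}: {n0,n1,n2} ∩ {n0,n3,n4} = {n0}; idom=n0
  n6: preds {n3,n5}: {n0,n3} ∩ {n0,n5} = {n0}; idom=n0
  n7: preds {n1,n4,n6}: {n0,n1} ∩ {n0,n3,n4} ∩ {n0,n6} = {n0}; idom=n0
  n8: preds {n5,n7}: {n0,n5} ∩ {n0,n7} = {n0}; idom=n0

DF derivation:
  n3←n0: walk · to n0
  n3←n1: walk n1 to n0
  n5←n2: walk n2→n1 to n0
  n5←n4: walk n4→n3 to n0
  n6←n3: walk n3 to n0
  n6←n5: walk n5 to n0
  n7←n1: walk n1 to n0
  n7←n4: walk n4→n3 to n0
  n7←n6: walk n6 to n0
  n8←n5: walk n5 to n0
  n8←n7: walk n7 to n0
  n0 → ∅
  n1 → {n3,n5,n7}
  n2 → {n5}
  n3 → {n5,n6,n7}
  n4 → {n5,n7}
  n5 → {n6,n8}
  n6 → {n7}
  n7 → {n8}
  n8 → ∅

DF(n4) = ["n5", "n7"]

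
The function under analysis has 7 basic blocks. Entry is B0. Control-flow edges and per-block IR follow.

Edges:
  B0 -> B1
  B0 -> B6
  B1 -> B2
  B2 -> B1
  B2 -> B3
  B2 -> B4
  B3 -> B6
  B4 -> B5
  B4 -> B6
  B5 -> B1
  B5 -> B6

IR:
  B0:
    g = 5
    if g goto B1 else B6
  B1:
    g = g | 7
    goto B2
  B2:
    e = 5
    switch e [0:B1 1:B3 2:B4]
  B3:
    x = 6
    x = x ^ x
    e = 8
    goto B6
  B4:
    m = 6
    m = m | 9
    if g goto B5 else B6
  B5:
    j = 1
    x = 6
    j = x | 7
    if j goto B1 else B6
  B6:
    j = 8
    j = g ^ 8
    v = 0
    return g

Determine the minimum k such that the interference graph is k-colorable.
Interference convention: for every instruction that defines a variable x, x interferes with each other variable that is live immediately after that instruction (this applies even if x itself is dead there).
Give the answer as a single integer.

def/use:
  B0: def={g} ue=∅
  B1: def={g} ue={g}
  B2: def={e} ue=∅
  B3: def={e,x} ue=∅
  B4: def={m} ue={g}
  B5: def={j,x} ue=∅
  B6: def={j,v} ue={g}

Live sets:
  live B0: ∅→{g}
  live B1: {g}→{g}
  live B2: {g}→{g}
  live B3: {g}→{g}
  live B4: {g}→{g}
  live B5: {g}→{g}
  live B6: {g}→∅

Conflict graph:
  e↔{g}
  g↔{e,j,m,v,x}
  j↔{g}
  m↔{g}
  v↔{g}
  x↔{g}

Colouring:
  {e,g} pairwise interfere (2-clique) ⇒ χ ≥ 2
  assign e→c1 g→c0 j→c1 m→c1 v→c1 x→c1 — no edge inside a register ⇒ χ ≤ 2
  χ = 2

Answer: 2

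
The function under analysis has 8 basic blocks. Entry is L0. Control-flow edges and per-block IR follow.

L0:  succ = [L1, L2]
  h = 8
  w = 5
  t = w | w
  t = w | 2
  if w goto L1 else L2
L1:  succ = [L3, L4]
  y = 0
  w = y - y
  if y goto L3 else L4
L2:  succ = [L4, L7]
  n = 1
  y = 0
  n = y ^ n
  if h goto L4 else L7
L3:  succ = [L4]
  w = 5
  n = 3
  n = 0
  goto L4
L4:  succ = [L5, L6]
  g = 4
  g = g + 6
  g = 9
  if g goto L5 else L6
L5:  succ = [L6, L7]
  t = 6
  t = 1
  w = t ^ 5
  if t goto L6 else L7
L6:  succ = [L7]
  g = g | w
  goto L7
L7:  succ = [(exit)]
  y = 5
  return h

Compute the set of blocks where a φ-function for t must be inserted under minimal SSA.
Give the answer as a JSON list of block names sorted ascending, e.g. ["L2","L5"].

Answer: ["L6", "L7"]

Analysis:
idom tree: L1←L0 L2←L0 L3←L1 L4←L0 L5←L4 L6←L4 L7←L0
Dom∩ at merges:
  L4: preds {L1,L2,L3}: {L0,L1} ∩ {L0,L2} ∩ {L0,L1,L3} = {L0}; idom=L0
  L6: preds {L4,L5}: {L0,L4} ∩ {L0,L4,L5} = {L0,L4}; idom=L4
  L7: preds {L2,L5,L6}: {L0,L2} ∩ {L0,L4,L5} ∩ {L0,L4,L6} = {L0}; idom=L0

DF walk-up:
  L4←L1: walk L1 to L0
  L4←L2: walk L2 to L0
  L4←L3: walk L3→L1 to L0
  L6←L4: walk · to L4
  L6←L5: walk L5 to L4
  L7←L2: walk L2 to L0
  L7←L5: walk L5→L4 to L0
  L7←L6: walk L6→L4 to L0
  L0: DF=∅
  L1: DF={L4}
  L2: DF={L4,L7}
  L3: DF={L4}
  L4: DF={L7}
  L5: DF={L6,L7}
  L6: DF={L7}
  L7: DF=∅

φ for t: defs {L0,L5}
  DF⁺ = {L6,L7}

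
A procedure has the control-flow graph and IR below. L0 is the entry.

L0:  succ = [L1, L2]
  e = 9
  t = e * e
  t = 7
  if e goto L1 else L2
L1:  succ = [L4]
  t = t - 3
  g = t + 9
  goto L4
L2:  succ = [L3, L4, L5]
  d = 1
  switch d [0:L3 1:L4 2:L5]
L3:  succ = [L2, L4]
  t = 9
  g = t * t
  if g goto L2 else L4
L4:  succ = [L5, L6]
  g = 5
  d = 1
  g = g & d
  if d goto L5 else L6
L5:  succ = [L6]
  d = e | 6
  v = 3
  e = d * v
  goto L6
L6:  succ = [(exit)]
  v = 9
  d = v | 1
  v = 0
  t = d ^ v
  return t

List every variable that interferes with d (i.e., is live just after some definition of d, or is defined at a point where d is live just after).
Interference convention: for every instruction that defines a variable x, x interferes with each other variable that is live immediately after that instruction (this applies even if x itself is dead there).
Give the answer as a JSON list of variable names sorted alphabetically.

Answer: ["e", "g", "v"]

Working:
Per-block:
  L0 def {e,t} use ∅
  L1 def {g,t} use {t}
  L2 def {d} use ∅
  L3 def {g,t} use ∅
  L4 def {d,g} use ∅
  L5 def {d,e,v} use {e}
  L6 def {d,t,v} use ∅

Live sets:
  L0: in=∅ out={e,t}
  L1: in={e,t} out={e}
  L2: in={e} out={e}
  L3: in={e} out={e}
  L4: in={e} out={e}
  L5: in={e} out=∅
  L6: in=∅ out=∅

Interference:
  d↔{e,g,v}
  e↔{d,g,t}
  g↔{d,e}
  t↔{e}
  v↔{d}

N(d) = ["e", "g", "v"]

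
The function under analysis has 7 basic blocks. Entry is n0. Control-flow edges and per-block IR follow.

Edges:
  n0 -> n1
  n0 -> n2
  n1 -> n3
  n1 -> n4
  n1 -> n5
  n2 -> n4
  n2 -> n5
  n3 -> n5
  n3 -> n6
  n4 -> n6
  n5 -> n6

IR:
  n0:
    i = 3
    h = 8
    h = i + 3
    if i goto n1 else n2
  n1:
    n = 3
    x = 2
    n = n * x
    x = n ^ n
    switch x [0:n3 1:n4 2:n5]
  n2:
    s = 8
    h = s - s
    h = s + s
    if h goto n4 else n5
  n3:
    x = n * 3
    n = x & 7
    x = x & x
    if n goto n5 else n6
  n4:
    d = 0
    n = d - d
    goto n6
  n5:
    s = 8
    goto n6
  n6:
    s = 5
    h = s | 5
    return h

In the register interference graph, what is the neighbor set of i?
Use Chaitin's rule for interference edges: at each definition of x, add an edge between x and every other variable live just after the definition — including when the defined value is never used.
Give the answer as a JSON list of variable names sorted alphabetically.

Answer: ["h"]

Analysis:
Block summaries:
  n0: def={h,i} ue=∅
  n1: def={n,x} ue=∅
  n2: def={h,s} ue=∅
  n3: def={n,x} ue={n}
  n4: def={d,n} ue=∅
  n5: def={s} ue=∅
  n6: def={h,s} ue=∅

Backward fixpoint:
  n0 li=∅ lo=∅
  n1 li=∅ lo={n}
  n2 li=∅ lo=∅
  n3 li={n} lo=∅
  n4 li=∅ lo=∅
  n5 li=∅ lo=∅
  n6 li=∅ lo=∅

Conflict graph:
  d — ∅
  h — {i,s}
  i — {h}
  n — {x}
  s — {h}
  x — {n}

N(i) = ["h"]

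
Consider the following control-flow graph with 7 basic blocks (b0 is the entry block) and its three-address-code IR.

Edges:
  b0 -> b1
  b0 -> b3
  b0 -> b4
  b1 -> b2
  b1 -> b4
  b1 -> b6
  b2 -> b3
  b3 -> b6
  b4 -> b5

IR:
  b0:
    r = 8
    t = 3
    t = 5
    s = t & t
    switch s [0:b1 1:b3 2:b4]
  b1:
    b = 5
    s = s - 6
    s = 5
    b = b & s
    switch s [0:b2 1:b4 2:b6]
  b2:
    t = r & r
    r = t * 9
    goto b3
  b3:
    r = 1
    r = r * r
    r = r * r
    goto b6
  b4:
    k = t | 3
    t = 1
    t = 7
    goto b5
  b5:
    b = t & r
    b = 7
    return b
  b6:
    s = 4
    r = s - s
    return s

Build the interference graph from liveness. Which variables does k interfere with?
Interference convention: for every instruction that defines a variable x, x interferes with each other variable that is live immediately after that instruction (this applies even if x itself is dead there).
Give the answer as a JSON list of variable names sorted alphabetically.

Answer: ["r"]

Derivation:
Per-block:
  b0 def {r,s,t} use ∅
  b1 def {b,s} use {s}
  b2 def {r,t} use {r}
  b3 def {r} use ∅
  b4 def {k,t} use {t}
  b5 def {b} use {r,t}
  b6 def {r,s} use ∅

Live sets:
  live b0: ∅→{r,s,t}
  live b1: {r,s,t}→{r,t}
  live b2: {r}→∅
  live b3: ∅→∅
  live b4: {r,t}→{r,t}
  live b5: {r,t}→∅
  live b6: ∅→∅

Interference:
  b↔{r,s,t}
  k↔{r}
  r↔{b,k,s,t}
  s↔{b,r,t}
  t↔{b,r,s}

N(k) = ["r"]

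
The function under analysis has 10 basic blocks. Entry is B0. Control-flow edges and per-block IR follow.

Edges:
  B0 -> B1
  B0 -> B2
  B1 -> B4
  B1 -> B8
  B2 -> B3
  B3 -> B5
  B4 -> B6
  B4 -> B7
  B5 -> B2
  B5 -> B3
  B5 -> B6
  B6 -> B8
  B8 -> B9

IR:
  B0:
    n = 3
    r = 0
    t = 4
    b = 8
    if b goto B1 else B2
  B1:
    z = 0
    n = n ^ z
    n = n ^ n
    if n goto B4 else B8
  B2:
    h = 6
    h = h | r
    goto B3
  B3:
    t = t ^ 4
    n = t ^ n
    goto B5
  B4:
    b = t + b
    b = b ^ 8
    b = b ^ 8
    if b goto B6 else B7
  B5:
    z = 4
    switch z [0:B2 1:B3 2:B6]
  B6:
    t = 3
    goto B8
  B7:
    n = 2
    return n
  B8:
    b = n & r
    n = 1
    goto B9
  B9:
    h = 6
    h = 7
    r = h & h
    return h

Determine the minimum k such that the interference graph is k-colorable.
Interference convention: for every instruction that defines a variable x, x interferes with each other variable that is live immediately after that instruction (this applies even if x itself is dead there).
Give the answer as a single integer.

Answer: 5

Analysis:
Block summaries:
  B0: {b,n,r,t} / ∅
  B1: {n,z} / {n}
  B2: {h} / {r}
  B3: {n,t} / {n,t}
  B4: {b} / {b,t}
  B5: {z} / ∅
  B6: {t} / ∅
  B7: {n} / ∅
  B8: {b,n} / {n,r}
  B9: {h,r} / ∅

Backward fixpoint:
  live B0: ∅→{b,n,r,t}
  live B1: {b,n,r,t}→{b,n,r,t}
  live B2: {n,r,t}→{n,r,t}
  live B3: {n,r,t}→{n,r,t}
  live B4: {b,n,r,t}→{n,r}
  live B5: {n,r,t}→{n,r,t}
  live B6: {n,r}→{n,r}
  live B7: ∅→∅
  live B8: {n,r}→∅
  live B9: ∅→∅

Interfere edges:
  b — {n,r,t,z}
  h — {n,r,t}
  n — {b,h,r,t,z}
  r — {b,h,n,t,z}
  t — {b,h,n,r,z}
  z — {b,n,r,t}

Colouring:
  {b,n,r,t,z} pairwise interfere (5-clique) ⇒ χ ≥ 5
  assign b→c3 h→c3 n→c0 r→c1 t→c2 z→c4 — no edge inside a register ⇒ χ ≤ 5
  χ = 5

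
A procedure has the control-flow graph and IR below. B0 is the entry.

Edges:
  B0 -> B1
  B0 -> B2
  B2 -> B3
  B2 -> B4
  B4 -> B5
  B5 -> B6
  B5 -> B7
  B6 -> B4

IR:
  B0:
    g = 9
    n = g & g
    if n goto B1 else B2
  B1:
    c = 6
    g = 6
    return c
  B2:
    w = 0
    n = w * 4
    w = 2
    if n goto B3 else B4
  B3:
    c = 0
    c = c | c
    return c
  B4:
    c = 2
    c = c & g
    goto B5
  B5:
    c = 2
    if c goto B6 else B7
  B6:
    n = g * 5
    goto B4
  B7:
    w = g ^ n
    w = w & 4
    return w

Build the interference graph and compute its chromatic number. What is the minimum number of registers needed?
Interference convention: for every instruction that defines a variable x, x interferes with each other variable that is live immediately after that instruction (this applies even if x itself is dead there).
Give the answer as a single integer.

Answer: 3

Working:
Block summaries:
  B0 def {g,n} use ∅
  B1 def {c,g} use ∅
  B2 def {n,w} use ∅
  B3 def {c} use ∅
  B4 def {c} use {g}
  B5 def {c} use ∅
  B6 def {n} use {g}
  B7 def {w} use {g,n}

Liveness:
  B0 li=∅ lo={g}
  B1 li=∅ lo=∅
  B2 li={g} lo={g,n}
  B3 li=∅ lo=∅
  B4 li={g,n} lo={g,n}
  B5 li={g,n} lo={g,n}
  B6 li={g} lo={g,n}
  B7 li={g,n} lo=∅

Interference:
  c: {g,n}
  g: {c,n,w}
  n: {c,g,w}
  w: {g,n}

Registers:
  clique {c,g,n} ⇒ need ≥ 3
  assign c→R2 g→R0 n→R1 w→R2 — no edge inside a register ⇒ χ ≤ 3
  χ = 3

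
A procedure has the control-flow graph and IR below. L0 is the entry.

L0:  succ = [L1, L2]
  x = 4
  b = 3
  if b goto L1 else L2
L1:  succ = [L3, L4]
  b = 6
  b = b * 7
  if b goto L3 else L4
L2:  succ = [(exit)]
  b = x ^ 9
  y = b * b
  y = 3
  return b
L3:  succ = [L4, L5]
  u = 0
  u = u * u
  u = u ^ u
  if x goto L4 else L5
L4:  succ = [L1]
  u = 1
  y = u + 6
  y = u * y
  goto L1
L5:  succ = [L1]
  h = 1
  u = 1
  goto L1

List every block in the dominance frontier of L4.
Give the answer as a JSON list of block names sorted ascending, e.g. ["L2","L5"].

Answer: ["L1"]

Analysis:
idom tree: L1←L0 L2←L0 L3←L1 L4←L1 L5←L3
Dom at joins:
  L1: preds {L0,L4,L5}: {L0} ∩ {L0,L1,L4} ∩ {L0,L1,L3,L5} = {L0}; idom=L0
  L4: preds {L1,L3}: {L0,L1} ∩ {L0,L1,L3} = {L0,L1}; idom=L1

DF derivation:
  L1←L0: walk · to L0
  L1←L4: walk L4→L1 to L0
  L1←L5: walk L5→L3→L1 to L0
  L4←L1: walk · to L1
  L4←L3: walk L3 to L1
  L0 → ∅
  L1 → {L1}
  L2 → ∅
  L3 → {L1,L4}
  L4 → {L1}
  L5 → {L1}

DF(L4) = ["L1"]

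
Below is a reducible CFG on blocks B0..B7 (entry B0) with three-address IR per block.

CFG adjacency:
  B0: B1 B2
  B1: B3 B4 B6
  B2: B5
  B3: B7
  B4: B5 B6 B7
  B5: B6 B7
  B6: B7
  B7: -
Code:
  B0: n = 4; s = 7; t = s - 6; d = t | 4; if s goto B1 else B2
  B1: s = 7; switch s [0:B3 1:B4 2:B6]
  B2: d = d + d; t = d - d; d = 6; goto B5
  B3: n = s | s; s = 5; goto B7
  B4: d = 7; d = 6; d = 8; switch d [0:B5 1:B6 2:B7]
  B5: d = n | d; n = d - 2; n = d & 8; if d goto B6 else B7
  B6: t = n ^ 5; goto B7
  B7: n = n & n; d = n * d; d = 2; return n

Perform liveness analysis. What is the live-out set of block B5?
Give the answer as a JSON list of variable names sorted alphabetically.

Per-block:
  B0: {d,n,s,t} / ∅
  B1: {s} / ∅
  B2: {d,t} / {d}
  B3: {n,s} / {s}
  B4: {d} / ∅
  B5: {d,n} / {d,n}
  B6: {t} / {n}
  B7: {d,n} / {d,n}

Live sets:
  B0 li=∅ lo={d,n}
  B1 li={d,n} lo={d,n,s}
  B2 li={d,n} lo={d,n}
  B3 li={d,s} lo={d,n}
  B4 li={n} lo={d,n}
  B5 li={d,n} lo={d,n}
  B6 li={d,n} lo={d,n}
  B7 li={d,n} lo=∅

live-out(B5) = ["d", "n"]

Answer: ["d", "n"]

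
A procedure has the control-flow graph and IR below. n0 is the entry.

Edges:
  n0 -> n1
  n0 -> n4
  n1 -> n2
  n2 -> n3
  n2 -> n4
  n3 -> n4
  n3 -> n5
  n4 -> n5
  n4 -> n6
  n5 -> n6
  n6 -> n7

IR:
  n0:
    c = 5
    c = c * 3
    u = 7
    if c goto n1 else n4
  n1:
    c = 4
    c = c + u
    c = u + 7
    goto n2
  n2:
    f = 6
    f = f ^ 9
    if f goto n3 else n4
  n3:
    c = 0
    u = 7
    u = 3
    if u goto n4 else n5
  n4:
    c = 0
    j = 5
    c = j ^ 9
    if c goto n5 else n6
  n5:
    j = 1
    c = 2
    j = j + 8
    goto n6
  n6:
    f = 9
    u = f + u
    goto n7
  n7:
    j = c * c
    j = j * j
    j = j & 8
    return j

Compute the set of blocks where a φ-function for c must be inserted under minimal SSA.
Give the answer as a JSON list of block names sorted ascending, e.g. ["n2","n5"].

Answer: ["n4", "n5", "n6"]

Working:
idom tree: n1←n0 n2←n1 n3←n2 n4←n0 n5←n0 n6←n0 n7←n6
Dom∩ at merges:
  n4: preds {n0,n2,n3}: {n0} ∩ {n0,n1,n2} ∩ {n0,n1,n2,n3} = {n0}; idom=n0
  n5: preds {n3,n4}: {n0,n1,n2,n3} ∩ {n0,n4} = {n0}; idom=n0
  n6: preds {n4,n5}: {n0,n4} ∩ {n0,n5} = {n0}; idom=n0

Frontier:
  n4←n0: walk · to n0
  n4←n2: walk n2→n1 to n0
  n4←n3: walk n3→n2→n1 to n0
  n5←n3: walk n3→n2→n1 to n0
  n5←n4: walk n4 to n0
  n6←n4: walk n4 to n0
  n6←n5: walk n5 to n0
  n0: DF=∅
  n1: DF={n4,n5}
  n2: DF={n4,n5}
  n3: DF={n4,n5}
  n4: DF={n5,n6}
  n5: DF={n6}
  n6: DF=∅
  n7: DF=∅

φ for c: defs {n0,n1,n3,n4,n5}
  DF⁺ = {n4,n5,n6}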